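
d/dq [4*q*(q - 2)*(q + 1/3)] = 12*q^2 - 40*q/3 - 8/3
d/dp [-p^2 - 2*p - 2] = -2*p - 2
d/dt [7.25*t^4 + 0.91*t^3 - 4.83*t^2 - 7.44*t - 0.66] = 29.0*t^3 + 2.73*t^2 - 9.66*t - 7.44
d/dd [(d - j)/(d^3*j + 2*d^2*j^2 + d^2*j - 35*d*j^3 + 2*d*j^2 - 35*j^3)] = (d^3 + 2*d^2*j + d^2 - 35*d*j^2 + 2*d*j - 35*j^2 - (d - j)*(3*d^2 + 4*d*j + 2*d - 35*j^2 + 2*j))/(j*(d^3 + 2*d^2*j + d^2 - 35*d*j^2 + 2*d*j - 35*j^2)^2)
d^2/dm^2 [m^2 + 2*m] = 2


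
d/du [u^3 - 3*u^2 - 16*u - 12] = 3*u^2 - 6*u - 16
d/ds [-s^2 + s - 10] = 1 - 2*s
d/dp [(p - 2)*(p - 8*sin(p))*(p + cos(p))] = (2 - p)*(p - 8*sin(p))*(sin(p) - 1) + (2 - p)*(p + cos(p))*(8*cos(p) - 1) + (p - 8*sin(p))*(p + cos(p))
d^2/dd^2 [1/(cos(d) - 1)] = (sin(d)^2 - cos(d) + 1)/(cos(d) - 1)^3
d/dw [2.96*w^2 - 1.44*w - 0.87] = 5.92*w - 1.44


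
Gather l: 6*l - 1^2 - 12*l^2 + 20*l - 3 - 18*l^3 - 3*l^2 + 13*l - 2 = -18*l^3 - 15*l^2 + 39*l - 6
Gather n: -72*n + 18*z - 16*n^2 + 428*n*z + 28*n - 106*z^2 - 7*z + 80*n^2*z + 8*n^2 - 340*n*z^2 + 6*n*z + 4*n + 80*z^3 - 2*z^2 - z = n^2*(80*z - 8) + n*(-340*z^2 + 434*z - 40) + 80*z^3 - 108*z^2 + 10*z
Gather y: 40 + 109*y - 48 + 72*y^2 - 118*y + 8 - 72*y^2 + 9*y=0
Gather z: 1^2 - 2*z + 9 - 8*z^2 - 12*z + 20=-8*z^2 - 14*z + 30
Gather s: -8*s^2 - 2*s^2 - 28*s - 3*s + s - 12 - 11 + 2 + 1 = -10*s^2 - 30*s - 20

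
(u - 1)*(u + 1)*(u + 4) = u^3 + 4*u^2 - u - 4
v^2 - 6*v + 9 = (v - 3)^2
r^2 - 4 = (r - 2)*(r + 2)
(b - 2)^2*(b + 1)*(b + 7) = b^4 + 4*b^3 - 21*b^2 + 4*b + 28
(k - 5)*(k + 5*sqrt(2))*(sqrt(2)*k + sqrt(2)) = sqrt(2)*k^3 - 4*sqrt(2)*k^2 + 10*k^2 - 40*k - 5*sqrt(2)*k - 50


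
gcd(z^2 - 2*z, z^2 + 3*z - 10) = z - 2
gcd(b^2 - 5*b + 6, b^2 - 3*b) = b - 3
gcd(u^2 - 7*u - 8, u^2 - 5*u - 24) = u - 8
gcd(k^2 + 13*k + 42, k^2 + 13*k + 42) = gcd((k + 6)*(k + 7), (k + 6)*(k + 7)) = k^2 + 13*k + 42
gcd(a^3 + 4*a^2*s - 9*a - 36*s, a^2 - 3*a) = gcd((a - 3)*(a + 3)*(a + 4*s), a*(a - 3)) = a - 3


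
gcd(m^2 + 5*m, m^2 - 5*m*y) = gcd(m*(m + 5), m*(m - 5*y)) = m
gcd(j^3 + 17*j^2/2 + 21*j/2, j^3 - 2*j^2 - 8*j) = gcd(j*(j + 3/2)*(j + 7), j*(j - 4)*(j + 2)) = j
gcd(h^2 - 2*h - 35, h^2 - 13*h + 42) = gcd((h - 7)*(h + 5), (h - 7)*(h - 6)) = h - 7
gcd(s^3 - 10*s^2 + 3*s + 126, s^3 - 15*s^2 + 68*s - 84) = s^2 - 13*s + 42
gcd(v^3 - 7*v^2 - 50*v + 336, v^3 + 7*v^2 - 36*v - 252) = v^2 + v - 42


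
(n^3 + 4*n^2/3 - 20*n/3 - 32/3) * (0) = 0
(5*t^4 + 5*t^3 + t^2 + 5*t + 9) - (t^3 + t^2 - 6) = 5*t^4 + 4*t^3 + 5*t + 15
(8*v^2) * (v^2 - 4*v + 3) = 8*v^4 - 32*v^3 + 24*v^2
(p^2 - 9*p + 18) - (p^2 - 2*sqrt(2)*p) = -9*p + 2*sqrt(2)*p + 18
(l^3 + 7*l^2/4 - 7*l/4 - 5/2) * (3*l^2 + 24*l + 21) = 3*l^5 + 117*l^4/4 + 231*l^3/4 - 51*l^2/4 - 387*l/4 - 105/2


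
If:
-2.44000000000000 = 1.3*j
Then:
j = -1.88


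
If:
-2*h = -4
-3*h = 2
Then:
No Solution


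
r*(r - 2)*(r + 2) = r^3 - 4*r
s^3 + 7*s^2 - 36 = (s - 2)*(s + 3)*(s + 6)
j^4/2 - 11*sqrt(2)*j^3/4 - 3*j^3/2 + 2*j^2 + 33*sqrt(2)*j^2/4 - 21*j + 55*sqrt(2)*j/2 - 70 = (j/2 + 1)*(j - 5)*(j - 7*sqrt(2)/2)*(j - 2*sqrt(2))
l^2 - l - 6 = (l - 3)*(l + 2)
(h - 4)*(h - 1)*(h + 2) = h^3 - 3*h^2 - 6*h + 8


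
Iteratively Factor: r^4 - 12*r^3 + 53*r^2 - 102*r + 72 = (r - 3)*(r^3 - 9*r^2 + 26*r - 24) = (r - 3)*(r - 2)*(r^2 - 7*r + 12) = (r - 4)*(r - 3)*(r - 2)*(r - 3)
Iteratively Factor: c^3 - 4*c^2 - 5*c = (c)*(c^2 - 4*c - 5) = c*(c + 1)*(c - 5)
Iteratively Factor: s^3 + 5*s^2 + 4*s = (s + 4)*(s^2 + s) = s*(s + 4)*(s + 1)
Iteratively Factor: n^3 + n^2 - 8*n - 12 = (n + 2)*(n^2 - n - 6) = (n + 2)^2*(n - 3)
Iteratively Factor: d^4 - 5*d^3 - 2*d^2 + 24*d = (d)*(d^3 - 5*d^2 - 2*d + 24) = d*(d - 3)*(d^2 - 2*d - 8) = d*(d - 4)*(d - 3)*(d + 2)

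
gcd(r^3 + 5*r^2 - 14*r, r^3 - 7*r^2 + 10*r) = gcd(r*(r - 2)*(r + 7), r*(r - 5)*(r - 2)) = r^2 - 2*r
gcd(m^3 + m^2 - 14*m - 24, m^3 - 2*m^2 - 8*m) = m^2 - 2*m - 8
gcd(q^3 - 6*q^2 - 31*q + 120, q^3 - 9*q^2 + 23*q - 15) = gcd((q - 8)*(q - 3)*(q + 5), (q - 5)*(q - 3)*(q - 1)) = q - 3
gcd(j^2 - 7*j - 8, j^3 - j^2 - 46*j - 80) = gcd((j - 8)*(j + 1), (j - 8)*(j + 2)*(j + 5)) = j - 8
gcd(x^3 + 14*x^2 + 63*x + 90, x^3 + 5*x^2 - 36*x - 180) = x^2 + 11*x + 30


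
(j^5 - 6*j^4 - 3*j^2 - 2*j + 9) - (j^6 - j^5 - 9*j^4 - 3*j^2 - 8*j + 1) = -j^6 + 2*j^5 + 3*j^4 + 6*j + 8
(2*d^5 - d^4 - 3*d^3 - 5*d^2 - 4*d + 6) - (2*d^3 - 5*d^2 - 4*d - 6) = 2*d^5 - d^4 - 5*d^3 + 12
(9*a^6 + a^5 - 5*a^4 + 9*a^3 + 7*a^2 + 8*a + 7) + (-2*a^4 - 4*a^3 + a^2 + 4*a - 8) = 9*a^6 + a^5 - 7*a^4 + 5*a^3 + 8*a^2 + 12*a - 1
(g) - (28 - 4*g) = 5*g - 28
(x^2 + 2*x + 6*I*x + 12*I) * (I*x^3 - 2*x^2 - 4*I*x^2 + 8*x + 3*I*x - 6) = I*x^5 - 8*x^4 - 2*I*x^4 + 16*x^3 - 17*I*x^3 + 40*x^2 + 30*I*x^2 - 48*x + 60*I*x - 72*I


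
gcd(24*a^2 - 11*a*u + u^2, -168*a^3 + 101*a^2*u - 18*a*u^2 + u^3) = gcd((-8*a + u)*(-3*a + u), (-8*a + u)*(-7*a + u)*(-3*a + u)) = 24*a^2 - 11*a*u + u^2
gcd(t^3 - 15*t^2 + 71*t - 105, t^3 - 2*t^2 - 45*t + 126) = t - 3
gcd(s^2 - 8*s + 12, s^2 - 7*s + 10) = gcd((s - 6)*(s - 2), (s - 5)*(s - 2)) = s - 2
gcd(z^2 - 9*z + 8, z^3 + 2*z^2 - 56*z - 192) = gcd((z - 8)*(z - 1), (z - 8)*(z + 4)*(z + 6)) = z - 8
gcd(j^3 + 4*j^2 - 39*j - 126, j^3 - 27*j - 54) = j^2 - 3*j - 18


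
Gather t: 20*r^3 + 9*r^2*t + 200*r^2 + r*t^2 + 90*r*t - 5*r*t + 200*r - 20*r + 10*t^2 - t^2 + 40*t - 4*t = 20*r^3 + 200*r^2 + 180*r + t^2*(r + 9) + t*(9*r^2 + 85*r + 36)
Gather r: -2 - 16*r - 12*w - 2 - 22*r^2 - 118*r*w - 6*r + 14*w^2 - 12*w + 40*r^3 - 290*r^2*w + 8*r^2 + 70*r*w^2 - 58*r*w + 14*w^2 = 40*r^3 + r^2*(-290*w - 14) + r*(70*w^2 - 176*w - 22) + 28*w^2 - 24*w - 4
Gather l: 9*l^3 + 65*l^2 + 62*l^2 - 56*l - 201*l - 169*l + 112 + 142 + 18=9*l^3 + 127*l^2 - 426*l + 272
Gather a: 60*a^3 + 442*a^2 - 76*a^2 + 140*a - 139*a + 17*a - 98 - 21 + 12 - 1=60*a^3 + 366*a^2 + 18*a - 108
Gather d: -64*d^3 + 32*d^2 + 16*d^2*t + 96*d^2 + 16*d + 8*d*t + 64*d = -64*d^3 + d^2*(16*t + 128) + d*(8*t + 80)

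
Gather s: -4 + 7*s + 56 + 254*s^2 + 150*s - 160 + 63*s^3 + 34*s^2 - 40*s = 63*s^3 + 288*s^2 + 117*s - 108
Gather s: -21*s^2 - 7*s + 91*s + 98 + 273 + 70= -21*s^2 + 84*s + 441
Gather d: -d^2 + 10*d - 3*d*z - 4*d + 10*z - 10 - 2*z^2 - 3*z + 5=-d^2 + d*(6 - 3*z) - 2*z^2 + 7*z - 5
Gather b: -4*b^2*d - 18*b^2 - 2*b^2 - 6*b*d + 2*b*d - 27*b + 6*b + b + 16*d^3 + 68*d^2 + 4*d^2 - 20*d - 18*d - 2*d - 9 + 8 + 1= b^2*(-4*d - 20) + b*(-4*d - 20) + 16*d^3 + 72*d^2 - 40*d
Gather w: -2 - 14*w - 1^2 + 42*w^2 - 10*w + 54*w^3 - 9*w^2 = 54*w^3 + 33*w^2 - 24*w - 3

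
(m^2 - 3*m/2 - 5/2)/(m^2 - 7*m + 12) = (2*m^2 - 3*m - 5)/(2*(m^2 - 7*m + 12))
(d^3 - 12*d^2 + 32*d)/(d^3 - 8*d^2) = (d - 4)/d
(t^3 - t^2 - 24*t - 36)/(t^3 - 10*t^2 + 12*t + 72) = (t + 3)/(t - 6)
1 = 1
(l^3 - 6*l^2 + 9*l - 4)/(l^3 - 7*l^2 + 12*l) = (l^2 - 2*l + 1)/(l*(l - 3))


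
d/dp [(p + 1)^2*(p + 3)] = (p + 1)*(3*p + 7)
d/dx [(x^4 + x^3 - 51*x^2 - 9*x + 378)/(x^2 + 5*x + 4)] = 2*(x^5 + 8*x^4 + 13*x^3 - 117*x^2 - 582*x - 963)/(x^4 + 10*x^3 + 33*x^2 + 40*x + 16)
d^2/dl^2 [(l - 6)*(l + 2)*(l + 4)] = 6*l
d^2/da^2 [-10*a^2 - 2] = -20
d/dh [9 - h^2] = -2*h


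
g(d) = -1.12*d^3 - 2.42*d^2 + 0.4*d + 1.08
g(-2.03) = -0.34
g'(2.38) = -30.15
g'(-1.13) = 1.58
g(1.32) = -5.18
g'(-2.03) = -3.62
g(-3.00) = 8.34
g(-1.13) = -0.85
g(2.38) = -26.77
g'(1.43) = -13.39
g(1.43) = -6.57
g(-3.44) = 16.66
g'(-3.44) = -22.71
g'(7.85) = -244.65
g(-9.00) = 617.94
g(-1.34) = -1.11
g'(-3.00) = -15.32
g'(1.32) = -11.84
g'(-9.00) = -228.20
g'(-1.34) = 0.85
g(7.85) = -686.69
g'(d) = -3.36*d^2 - 4.84*d + 0.4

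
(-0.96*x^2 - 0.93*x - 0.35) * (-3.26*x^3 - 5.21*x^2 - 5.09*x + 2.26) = 3.1296*x^5 + 8.0334*x^4 + 10.8727*x^3 + 4.3876*x^2 - 0.3203*x - 0.791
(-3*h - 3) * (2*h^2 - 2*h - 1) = -6*h^3 + 9*h + 3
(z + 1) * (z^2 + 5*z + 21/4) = z^3 + 6*z^2 + 41*z/4 + 21/4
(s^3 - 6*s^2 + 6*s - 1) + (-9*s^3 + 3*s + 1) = -8*s^3 - 6*s^2 + 9*s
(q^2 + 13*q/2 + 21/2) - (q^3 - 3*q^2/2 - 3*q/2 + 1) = -q^3 + 5*q^2/2 + 8*q + 19/2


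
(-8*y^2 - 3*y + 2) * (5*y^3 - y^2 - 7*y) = -40*y^5 - 7*y^4 + 69*y^3 + 19*y^2 - 14*y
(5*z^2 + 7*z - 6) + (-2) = 5*z^2 + 7*z - 8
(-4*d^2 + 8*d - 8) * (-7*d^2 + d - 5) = 28*d^4 - 60*d^3 + 84*d^2 - 48*d + 40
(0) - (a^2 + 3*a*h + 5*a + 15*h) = -a^2 - 3*a*h - 5*a - 15*h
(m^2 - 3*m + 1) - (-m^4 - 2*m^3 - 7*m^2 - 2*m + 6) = m^4 + 2*m^3 + 8*m^2 - m - 5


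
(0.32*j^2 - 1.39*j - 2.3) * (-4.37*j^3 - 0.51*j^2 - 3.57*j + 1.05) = -1.3984*j^5 + 5.9111*j^4 + 9.6175*j^3 + 6.4713*j^2 + 6.7515*j - 2.415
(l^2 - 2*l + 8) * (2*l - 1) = 2*l^3 - 5*l^2 + 18*l - 8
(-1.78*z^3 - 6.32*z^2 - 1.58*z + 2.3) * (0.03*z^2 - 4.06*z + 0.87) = -0.0534*z^5 + 7.0372*z^4 + 24.0632*z^3 + 0.985399999999999*z^2 - 10.7126*z + 2.001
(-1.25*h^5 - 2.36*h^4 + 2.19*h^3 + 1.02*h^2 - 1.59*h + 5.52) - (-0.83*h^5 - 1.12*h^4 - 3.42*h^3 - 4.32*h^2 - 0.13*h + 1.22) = -0.42*h^5 - 1.24*h^4 + 5.61*h^3 + 5.34*h^2 - 1.46*h + 4.3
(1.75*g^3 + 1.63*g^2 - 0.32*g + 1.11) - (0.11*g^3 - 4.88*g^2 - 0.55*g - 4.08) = 1.64*g^3 + 6.51*g^2 + 0.23*g + 5.19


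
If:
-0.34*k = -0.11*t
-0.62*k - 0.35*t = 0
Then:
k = 0.00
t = 0.00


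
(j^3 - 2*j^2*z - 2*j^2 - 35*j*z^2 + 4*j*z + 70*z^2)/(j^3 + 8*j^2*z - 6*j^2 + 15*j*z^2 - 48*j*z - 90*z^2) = (j^2 - 7*j*z - 2*j + 14*z)/(j^2 + 3*j*z - 6*j - 18*z)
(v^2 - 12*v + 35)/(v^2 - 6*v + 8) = (v^2 - 12*v + 35)/(v^2 - 6*v + 8)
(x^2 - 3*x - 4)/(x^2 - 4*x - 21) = (-x^2 + 3*x + 4)/(-x^2 + 4*x + 21)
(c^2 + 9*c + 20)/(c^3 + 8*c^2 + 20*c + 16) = (c + 5)/(c^2 + 4*c + 4)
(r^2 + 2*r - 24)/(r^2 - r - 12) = (r + 6)/(r + 3)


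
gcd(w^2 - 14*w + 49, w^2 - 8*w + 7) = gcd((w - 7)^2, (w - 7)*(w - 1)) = w - 7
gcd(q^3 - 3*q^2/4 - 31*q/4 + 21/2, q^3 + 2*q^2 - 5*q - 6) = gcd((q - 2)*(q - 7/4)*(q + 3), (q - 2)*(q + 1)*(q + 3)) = q^2 + q - 6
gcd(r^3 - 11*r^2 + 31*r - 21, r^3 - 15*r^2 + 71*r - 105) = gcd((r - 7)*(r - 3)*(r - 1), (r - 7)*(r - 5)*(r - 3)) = r^2 - 10*r + 21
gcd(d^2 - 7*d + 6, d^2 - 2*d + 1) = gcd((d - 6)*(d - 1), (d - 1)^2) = d - 1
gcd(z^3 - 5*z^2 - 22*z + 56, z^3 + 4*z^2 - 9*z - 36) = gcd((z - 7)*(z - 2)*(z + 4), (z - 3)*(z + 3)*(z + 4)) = z + 4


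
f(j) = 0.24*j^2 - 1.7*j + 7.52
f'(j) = 0.48*j - 1.7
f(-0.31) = 8.07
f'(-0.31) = -1.85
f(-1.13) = 9.75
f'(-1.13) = -2.24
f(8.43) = 10.24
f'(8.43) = 2.35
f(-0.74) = 8.91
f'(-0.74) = -2.06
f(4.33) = 4.66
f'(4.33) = 0.38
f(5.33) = 5.28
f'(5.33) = 0.86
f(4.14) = 4.60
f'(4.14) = 0.29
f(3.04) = 4.57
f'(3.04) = -0.24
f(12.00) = 21.68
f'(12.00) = 4.06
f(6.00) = 5.96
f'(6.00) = 1.18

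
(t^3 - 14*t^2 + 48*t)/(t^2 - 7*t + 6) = t*(t - 8)/(t - 1)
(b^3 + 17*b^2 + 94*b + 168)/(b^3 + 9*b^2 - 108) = (b^2 + 11*b + 28)/(b^2 + 3*b - 18)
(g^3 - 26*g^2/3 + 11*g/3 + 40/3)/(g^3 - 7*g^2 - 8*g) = (g - 5/3)/g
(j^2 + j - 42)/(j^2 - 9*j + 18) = (j + 7)/(j - 3)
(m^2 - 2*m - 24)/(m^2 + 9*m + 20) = (m - 6)/(m + 5)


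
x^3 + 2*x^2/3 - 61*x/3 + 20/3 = (x - 4)*(x - 1/3)*(x + 5)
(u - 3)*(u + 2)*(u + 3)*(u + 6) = u^4 + 8*u^3 + 3*u^2 - 72*u - 108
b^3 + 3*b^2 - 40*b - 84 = (b - 6)*(b + 2)*(b + 7)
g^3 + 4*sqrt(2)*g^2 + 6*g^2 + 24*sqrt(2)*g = g*(g + 6)*(g + 4*sqrt(2))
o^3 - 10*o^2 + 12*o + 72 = (o - 6)^2*(o + 2)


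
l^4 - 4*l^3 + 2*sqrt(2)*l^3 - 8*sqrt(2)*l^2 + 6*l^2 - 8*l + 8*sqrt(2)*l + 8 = (l - 2)^2*(l + sqrt(2))^2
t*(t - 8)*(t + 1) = t^3 - 7*t^2 - 8*t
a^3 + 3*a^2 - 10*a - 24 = (a - 3)*(a + 2)*(a + 4)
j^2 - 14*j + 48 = (j - 8)*(j - 6)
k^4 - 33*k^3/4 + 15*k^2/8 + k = k*(k - 8)*(k - 1/2)*(k + 1/4)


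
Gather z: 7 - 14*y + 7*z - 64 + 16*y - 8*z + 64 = 2*y - z + 7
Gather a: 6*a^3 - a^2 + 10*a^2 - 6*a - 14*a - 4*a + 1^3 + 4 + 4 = 6*a^3 + 9*a^2 - 24*a + 9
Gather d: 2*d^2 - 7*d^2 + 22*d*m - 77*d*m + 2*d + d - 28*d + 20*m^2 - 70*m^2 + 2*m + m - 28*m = -5*d^2 + d*(-55*m - 25) - 50*m^2 - 25*m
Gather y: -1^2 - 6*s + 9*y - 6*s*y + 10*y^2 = -6*s + 10*y^2 + y*(9 - 6*s) - 1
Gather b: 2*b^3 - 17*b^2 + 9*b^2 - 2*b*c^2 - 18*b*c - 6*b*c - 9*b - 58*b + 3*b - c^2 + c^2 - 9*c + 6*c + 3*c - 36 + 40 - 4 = 2*b^3 - 8*b^2 + b*(-2*c^2 - 24*c - 64)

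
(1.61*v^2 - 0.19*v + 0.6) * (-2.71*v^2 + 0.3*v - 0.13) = -4.3631*v^4 + 0.9979*v^3 - 1.8923*v^2 + 0.2047*v - 0.078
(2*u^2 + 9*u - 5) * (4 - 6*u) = -12*u^3 - 46*u^2 + 66*u - 20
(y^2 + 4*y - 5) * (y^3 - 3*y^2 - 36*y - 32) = y^5 + y^4 - 53*y^3 - 161*y^2 + 52*y + 160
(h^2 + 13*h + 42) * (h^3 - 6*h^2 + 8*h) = h^5 + 7*h^4 - 28*h^3 - 148*h^2 + 336*h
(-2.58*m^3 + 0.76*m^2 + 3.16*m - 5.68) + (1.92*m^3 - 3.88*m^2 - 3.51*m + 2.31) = -0.66*m^3 - 3.12*m^2 - 0.35*m - 3.37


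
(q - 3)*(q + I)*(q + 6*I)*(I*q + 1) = I*q^4 - 6*q^3 - 3*I*q^3 + 18*q^2 + I*q^2 - 6*q - 3*I*q + 18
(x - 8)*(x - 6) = x^2 - 14*x + 48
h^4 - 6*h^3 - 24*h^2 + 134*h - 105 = (h - 7)*(h - 3)*(h - 1)*(h + 5)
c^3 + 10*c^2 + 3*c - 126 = (c - 3)*(c + 6)*(c + 7)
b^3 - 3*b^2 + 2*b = b*(b - 2)*(b - 1)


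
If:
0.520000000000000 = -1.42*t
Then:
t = -0.37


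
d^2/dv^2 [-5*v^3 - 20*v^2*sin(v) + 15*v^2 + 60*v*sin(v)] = 20*v^2*sin(v) - 60*v*sin(v) - 80*v*cos(v) - 30*v - 40*sin(v) + 120*cos(v) + 30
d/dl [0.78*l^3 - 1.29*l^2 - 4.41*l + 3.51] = 2.34*l^2 - 2.58*l - 4.41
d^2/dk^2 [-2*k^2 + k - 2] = -4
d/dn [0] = 0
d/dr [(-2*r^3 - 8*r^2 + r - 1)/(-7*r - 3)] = 2*(14*r^3 + 37*r^2 + 24*r - 5)/(49*r^2 + 42*r + 9)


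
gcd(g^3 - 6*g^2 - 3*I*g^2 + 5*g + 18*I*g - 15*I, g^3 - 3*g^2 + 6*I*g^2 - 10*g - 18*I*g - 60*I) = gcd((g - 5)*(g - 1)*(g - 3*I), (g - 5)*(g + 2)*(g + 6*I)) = g - 5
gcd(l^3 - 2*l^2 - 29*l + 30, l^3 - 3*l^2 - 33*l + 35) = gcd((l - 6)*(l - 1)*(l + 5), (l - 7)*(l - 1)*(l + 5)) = l^2 + 4*l - 5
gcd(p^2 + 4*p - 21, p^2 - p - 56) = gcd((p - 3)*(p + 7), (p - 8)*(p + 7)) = p + 7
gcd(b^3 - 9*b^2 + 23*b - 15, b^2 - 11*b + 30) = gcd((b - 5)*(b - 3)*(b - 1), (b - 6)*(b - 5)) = b - 5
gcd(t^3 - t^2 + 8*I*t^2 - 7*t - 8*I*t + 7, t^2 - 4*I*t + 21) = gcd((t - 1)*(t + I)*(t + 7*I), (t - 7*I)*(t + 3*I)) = 1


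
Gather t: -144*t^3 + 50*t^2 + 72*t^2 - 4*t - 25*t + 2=-144*t^3 + 122*t^2 - 29*t + 2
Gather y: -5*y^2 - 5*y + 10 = -5*y^2 - 5*y + 10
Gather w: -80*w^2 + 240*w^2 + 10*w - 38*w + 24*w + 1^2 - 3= 160*w^2 - 4*w - 2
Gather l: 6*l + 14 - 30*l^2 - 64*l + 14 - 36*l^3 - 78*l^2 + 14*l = -36*l^3 - 108*l^2 - 44*l + 28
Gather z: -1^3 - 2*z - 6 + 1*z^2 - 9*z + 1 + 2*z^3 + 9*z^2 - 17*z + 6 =2*z^3 + 10*z^2 - 28*z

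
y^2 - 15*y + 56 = (y - 8)*(y - 7)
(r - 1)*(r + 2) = r^2 + r - 2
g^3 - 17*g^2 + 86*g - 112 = (g - 8)*(g - 7)*(g - 2)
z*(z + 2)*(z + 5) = z^3 + 7*z^2 + 10*z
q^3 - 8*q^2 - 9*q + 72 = (q - 8)*(q - 3)*(q + 3)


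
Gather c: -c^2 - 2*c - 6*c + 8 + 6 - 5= -c^2 - 8*c + 9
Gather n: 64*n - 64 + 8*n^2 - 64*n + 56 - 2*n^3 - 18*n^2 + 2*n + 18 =-2*n^3 - 10*n^2 + 2*n + 10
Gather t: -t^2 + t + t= -t^2 + 2*t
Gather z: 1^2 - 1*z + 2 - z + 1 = 4 - 2*z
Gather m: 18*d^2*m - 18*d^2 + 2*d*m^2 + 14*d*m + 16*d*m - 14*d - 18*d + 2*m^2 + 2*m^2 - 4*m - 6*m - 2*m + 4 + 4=-18*d^2 - 32*d + m^2*(2*d + 4) + m*(18*d^2 + 30*d - 12) + 8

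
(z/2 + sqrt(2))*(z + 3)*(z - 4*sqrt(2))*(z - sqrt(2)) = z^4/2 - 3*sqrt(2)*z^3/2 + 3*z^3/2 - 9*sqrt(2)*z^2/2 - 6*z^2 - 18*z + 8*sqrt(2)*z + 24*sqrt(2)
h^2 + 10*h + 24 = (h + 4)*(h + 6)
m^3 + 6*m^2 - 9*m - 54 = (m - 3)*(m + 3)*(m + 6)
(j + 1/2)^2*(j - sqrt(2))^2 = j^4 - 2*sqrt(2)*j^3 + j^3 - 2*sqrt(2)*j^2 + 9*j^2/4 - sqrt(2)*j/2 + 2*j + 1/2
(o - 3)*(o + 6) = o^2 + 3*o - 18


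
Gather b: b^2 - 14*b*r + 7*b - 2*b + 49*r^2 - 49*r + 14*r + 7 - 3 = b^2 + b*(5 - 14*r) + 49*r^2 - 35*r + 4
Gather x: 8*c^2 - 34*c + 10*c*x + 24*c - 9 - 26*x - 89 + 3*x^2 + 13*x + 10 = 8*c^2 - 10*c + 3*x^2 + x*(10*c - 13) - 88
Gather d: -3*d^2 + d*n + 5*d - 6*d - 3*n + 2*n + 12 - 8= -3*d^2 + d*(n - 1) - n + 4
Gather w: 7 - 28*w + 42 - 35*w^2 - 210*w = -35*w^2 - 238*w + 49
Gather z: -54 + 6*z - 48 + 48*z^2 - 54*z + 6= 48*z^2 - 48*z - 96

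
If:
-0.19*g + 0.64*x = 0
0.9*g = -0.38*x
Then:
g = 0.00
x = 0.00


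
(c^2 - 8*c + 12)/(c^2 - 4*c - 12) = (c - 2)/(c + 2)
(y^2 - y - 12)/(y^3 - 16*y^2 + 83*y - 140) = (y + 3)/(y^2 - 12*y + 35)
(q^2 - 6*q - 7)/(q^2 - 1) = (q - 7)/(q - 1)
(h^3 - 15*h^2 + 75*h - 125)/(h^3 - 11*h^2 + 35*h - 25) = (h - 5)/(h - 1)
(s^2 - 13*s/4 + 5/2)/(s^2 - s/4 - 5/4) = (s - 2)/(s + 1)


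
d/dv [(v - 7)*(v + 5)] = 2*v - 2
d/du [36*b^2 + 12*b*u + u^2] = 12*b + 2*u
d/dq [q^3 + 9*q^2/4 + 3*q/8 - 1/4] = 3*q^2 + 9*q/2 + 3/8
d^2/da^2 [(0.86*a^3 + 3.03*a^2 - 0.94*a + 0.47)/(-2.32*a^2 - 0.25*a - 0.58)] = (7.105427357601e-15*a^5 + 15.840644*a^3 + 8.53644*a^2 - 10.960608*a - 1.10507)/(12.487168*a^6 + 4.0368*a^5 + 9.800376*a^4 + 2.034025*a^3 + 2.450094*a^2 + 0.2523*a + 0.195112)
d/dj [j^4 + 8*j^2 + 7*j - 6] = 4*j^3 + 16*j + 7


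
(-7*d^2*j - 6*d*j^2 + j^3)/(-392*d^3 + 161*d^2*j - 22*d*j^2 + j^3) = j*(d + j)/(56*d^2 - 15*d*j + j^2)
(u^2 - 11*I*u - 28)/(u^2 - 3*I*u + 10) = (u^2 - 11*I*u - 28)/(u^2 - 3*I*u + 10)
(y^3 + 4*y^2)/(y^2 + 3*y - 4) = y^2/(y - 1)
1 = 1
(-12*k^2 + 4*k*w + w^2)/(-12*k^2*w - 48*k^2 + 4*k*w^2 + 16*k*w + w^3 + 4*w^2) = 1/(w + 4)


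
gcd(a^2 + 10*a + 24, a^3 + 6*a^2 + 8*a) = a + 4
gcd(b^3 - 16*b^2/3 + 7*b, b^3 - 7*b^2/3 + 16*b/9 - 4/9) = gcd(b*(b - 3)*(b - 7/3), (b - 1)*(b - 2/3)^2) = 1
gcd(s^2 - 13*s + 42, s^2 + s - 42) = s - 6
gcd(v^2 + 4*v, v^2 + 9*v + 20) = v + 4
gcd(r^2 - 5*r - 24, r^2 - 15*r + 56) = r - 8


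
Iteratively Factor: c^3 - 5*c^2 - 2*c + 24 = (c - 3)*(c^2 - 2*c - 8) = (c - 4)*(c - 3)*(c + 2)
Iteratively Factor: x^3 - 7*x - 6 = (x + 1)*(x^2 - x - 6) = (x + 1)*(x + 2)*(x - 3)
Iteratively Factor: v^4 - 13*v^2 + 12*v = (v - 1)*(v^3 + v^2 - 12*v) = (v - 1)*(v + 4)*(v^2 - 3*v) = v*(v - 1)*(v + 4)*(v - 3)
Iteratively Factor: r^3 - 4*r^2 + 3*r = (r)*(r^2 - 4*r + 3) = r*(r - 1)*(r - 3)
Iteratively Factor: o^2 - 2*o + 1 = (o - 1)*(o - 1)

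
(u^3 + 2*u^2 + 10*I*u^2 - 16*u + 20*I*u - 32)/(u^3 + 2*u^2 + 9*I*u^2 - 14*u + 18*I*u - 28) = (u + 8*I)/(u + 7*I)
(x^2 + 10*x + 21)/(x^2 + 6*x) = (x^2 + 10*x + 21)/(x*(x + 6))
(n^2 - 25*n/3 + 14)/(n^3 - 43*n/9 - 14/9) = 3*(n - 6)/(3*n^2 + 7*n + 2)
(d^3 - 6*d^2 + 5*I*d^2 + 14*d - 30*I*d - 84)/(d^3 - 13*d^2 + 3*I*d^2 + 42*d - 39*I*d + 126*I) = (d^2 + 5*I*d + 14)/(d^2 + d*(-7 + 3*I) - 21*I)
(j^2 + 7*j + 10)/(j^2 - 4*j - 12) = (j + 5)/(j - 6)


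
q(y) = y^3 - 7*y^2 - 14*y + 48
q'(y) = 3*y^2 - 14*y - 14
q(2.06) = -1.80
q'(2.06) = -30.11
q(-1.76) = 45.51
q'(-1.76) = 19.93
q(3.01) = -30.29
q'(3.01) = -28.96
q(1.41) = 17.15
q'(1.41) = -27.78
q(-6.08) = -350.40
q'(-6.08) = 182.02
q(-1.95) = 41.27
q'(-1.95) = 24.71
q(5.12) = -72.96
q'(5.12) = -7.04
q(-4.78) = -154.23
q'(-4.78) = 121.47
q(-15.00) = -4692.00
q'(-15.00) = 871.00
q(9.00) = 84.00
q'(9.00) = 103.00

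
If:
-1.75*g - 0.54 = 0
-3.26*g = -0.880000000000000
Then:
No Solution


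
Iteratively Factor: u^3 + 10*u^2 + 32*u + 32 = (u + 2)*(u^2 + 8*u + 16) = (u + 2)*(u + 4)*(u + 4)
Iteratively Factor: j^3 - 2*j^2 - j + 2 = (j - 2)*(j^2 - 1) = (j - 2)*(j - 1)*(j + 1)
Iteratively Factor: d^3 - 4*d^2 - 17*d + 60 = (d - 3)*(d^2 - d - 20) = (d - 5)*(d - 3)*(d + 4)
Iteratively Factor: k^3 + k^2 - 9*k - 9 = (k + 1)*(k^2 - 9) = (k + 1)*(k + 3)*(k - 3)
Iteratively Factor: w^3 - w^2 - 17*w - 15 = (w + 3)*(w^2 - 4*w - 5) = (w - 5)*(w + 3)*(w + 1)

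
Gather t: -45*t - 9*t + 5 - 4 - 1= -54*t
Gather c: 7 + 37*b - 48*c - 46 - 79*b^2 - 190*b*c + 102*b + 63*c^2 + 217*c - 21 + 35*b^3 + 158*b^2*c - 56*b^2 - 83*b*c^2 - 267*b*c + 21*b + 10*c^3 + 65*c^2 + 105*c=35*b^3 - 135*b^2 + 160*b + 10*c^3 + c^2*(128 - 83*b) + c*(158*b^2 - 457*b + 274) - 60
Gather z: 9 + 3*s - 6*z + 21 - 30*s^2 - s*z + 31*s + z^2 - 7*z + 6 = -30*s^2 + 34*s + z^2 + z*(-s - 13) + 36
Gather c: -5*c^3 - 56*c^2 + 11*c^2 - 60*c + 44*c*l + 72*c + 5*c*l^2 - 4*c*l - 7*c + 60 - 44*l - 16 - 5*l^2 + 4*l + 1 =-5*c^3 - 45*c^2 + c*(5*l^2 + 40*l + 5) - 5*l^2 - 40*l + 45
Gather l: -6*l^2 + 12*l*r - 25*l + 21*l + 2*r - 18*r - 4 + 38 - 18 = -6*l^2 + l*(12*r - 4) - 16*r + 16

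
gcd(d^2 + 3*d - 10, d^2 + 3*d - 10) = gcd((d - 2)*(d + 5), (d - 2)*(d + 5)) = d^2 + 3*d - 10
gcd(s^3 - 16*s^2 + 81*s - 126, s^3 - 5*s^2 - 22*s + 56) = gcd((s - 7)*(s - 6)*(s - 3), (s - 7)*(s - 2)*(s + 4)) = s - 7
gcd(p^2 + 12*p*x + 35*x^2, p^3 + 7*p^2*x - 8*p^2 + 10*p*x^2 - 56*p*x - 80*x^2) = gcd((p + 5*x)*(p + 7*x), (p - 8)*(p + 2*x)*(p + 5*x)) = p + 5*x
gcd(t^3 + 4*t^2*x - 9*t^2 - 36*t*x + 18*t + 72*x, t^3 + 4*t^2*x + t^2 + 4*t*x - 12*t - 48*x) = t^2 + 4*t*x - 3*t - 12*x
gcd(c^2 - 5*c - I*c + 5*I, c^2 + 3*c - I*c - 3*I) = c - I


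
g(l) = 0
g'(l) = 0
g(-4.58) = 0.00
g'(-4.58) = 0.00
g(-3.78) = 0.00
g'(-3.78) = 0.00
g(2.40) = 0.00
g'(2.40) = 0.00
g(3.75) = 0.00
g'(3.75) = 0.00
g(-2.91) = 0.00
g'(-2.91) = 0.00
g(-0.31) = 0.00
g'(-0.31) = 0.00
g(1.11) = 0.00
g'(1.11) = 0.00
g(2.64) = 0.00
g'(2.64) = 0.00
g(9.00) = 0.00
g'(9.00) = 0.00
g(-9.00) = 0.00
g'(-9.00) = 0.00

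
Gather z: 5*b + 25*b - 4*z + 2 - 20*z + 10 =30*b - 24*z + 12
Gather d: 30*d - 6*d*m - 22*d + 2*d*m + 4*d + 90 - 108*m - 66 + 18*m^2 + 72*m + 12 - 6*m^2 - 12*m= d*(12 - 4*m) + 12*m^2 - 48*m + 36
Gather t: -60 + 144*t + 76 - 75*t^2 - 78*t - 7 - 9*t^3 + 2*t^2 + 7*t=-9*t^3 - 73*t^2 + 73*t + 9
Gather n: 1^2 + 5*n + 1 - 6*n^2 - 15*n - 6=-6*n^2 - 10*n - 4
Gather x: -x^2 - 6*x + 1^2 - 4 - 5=-x^2 - 6*x - 8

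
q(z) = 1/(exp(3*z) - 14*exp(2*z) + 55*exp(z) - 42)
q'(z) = (-3*exp(3*z) + 28*exp(2*z) - 55*exp(z))/(exp(3*z) - 14*exp(2*z) + 55*exp(z) - 42)^2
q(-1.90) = -0.03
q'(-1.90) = -0.01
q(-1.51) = -0.03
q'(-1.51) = -0.01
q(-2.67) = -0.03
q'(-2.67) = -0.00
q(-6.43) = -0.02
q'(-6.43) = -0.00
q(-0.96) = -0.04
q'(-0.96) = -0.03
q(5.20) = 0.00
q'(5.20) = -0.00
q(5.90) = 0.00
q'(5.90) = -0.00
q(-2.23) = -0.03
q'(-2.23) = -0.00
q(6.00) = 0.00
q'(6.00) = 0.00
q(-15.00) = -0.02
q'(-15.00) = 0.00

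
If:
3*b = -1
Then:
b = -1/3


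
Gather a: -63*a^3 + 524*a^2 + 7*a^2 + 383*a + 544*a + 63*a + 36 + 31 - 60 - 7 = -63*a^3 + 531*a^2 + 990*a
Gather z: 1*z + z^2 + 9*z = z^2 + 10*z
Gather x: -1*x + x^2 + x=x^2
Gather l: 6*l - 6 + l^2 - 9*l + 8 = l^2 - 3*l + 2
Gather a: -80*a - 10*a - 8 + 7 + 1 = -90*a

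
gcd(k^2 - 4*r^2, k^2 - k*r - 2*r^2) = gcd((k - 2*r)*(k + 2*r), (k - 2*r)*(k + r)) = -k + 2*r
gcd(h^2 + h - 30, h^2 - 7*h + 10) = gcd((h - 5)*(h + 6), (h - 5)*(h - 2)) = h - 5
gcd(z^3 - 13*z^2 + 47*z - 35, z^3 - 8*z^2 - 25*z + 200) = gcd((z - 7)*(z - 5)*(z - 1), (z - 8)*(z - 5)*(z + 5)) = z - 5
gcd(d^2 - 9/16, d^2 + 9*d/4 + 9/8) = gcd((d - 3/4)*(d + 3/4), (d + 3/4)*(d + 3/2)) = d + 3/4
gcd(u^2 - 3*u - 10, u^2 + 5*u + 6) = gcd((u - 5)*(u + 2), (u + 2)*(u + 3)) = u + 2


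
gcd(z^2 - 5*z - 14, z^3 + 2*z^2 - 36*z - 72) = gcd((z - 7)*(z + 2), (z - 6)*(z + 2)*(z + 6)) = z + 2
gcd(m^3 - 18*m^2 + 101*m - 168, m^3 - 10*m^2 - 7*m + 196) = m - 7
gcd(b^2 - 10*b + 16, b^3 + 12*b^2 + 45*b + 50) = 1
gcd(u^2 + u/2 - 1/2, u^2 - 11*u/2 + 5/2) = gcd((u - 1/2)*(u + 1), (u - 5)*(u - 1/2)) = u - 1/2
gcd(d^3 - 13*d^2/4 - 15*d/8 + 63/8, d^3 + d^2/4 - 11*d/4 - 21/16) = d^2 - d/4 - 21/8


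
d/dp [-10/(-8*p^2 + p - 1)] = 10*(1 - 16*p)/(8*p^2 - p + 1)^2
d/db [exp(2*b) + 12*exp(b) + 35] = 2*(exp(b) + 6)*exp(b)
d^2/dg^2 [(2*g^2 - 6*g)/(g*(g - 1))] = -8/(g^3 - 3*g^2 + 3*g - 1)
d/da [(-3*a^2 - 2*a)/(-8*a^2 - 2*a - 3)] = 2*(-5*a^2 + 9*a + 3)/(64*a^4 + 32*a^3 + 52*a^2 + 12*a + 9)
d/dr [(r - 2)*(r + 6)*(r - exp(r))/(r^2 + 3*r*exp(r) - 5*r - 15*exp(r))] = (-(r - 2)*(r + 6)*(r - exp(r))*(3*r*exp(r) + 2*r - 12*exp(r) - 5) + ((1 - exp(r))*(r - 2)*(r + 6) + (r - 2)*(r - exp(r)) + (r + 6)*(r - exp(r)))*(r^2 + 3*r*exp(r) - 5*r - 15*exp(r)))/(r^2 + 3*r*exp(r) - 5*r - 15*exp(r))^2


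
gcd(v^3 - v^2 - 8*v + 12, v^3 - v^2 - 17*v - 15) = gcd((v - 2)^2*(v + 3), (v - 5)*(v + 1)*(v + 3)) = v + 3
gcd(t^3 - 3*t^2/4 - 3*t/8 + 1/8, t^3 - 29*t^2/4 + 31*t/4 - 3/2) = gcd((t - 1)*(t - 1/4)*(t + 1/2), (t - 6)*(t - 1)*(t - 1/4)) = t^2 - 5*t/4 + 1/4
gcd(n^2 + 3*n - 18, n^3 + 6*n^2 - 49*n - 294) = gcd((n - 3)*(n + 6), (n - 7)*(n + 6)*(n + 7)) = n + 6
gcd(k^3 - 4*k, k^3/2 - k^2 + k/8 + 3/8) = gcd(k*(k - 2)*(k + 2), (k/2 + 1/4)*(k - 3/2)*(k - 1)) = 1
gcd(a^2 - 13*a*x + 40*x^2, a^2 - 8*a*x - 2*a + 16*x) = -a + 8*x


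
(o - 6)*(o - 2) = o^2 - 8*o + 12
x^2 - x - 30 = (x - 6)*(x + 5)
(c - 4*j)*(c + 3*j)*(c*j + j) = c^3*j - c^2*j^2 + c^2*j - 12*c*j^3 - c*j^2 - 12*j^3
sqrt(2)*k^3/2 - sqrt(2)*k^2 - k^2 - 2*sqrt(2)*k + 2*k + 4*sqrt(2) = (k - 2)*(k - 2*sqrt(2))*(sqrt(2)*k/2 + 1)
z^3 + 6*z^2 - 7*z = z*(z - 1)*(z + 7)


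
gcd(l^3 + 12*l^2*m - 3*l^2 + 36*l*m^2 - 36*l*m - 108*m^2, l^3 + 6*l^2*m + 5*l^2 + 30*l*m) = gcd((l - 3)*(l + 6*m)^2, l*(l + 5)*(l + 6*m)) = l + 6*m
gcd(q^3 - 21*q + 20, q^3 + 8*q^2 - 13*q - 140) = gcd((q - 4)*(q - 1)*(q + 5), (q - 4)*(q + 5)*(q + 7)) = q^2 + q - 20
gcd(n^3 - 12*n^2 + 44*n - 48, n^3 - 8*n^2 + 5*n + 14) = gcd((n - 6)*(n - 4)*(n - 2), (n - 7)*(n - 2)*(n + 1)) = n - 2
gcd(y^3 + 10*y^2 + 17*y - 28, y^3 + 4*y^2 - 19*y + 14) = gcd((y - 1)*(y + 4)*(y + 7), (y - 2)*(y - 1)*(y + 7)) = y^2 + 6*y - 7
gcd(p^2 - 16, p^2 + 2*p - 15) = 1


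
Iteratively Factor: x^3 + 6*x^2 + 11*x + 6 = (x + 2)*(x^2 + 4*x + 3) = (x + 1)*(x + 2)*(x + 3)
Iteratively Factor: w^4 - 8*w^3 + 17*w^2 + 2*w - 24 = (w - 4)*(w^3 - 4*w^2 + w + 6) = (w - 4)*(w - 2)*(w^2 - 2*w - 3) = (w - 4)*(w - 2)*(w + 1)*(w - 3)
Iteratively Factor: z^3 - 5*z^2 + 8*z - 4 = (z - 2)*(z^2 - 3*z + 2) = (z - 2)*(z - 1)*(z - 2)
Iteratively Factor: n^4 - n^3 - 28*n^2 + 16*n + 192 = (n - 4)*(n^3 + 3*n^2 - 16*n - 48) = (n - 4)*(n + 4)*(n^2 - n - 12) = (n - 4)^2*(n + 4)*(n + 3)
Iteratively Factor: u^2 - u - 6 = (u - 3)*(u + 2)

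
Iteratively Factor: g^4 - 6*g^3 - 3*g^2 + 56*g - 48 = (g - 1)*(g^3 - 5*g^2 - 8*g + 48) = (g - 4)*(g - 1)*(g^2 - g - 12) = (g - 4)*(g - 1)*(g + 3)*(g - 4)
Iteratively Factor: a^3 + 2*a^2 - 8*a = (a - 2)*(a^2 + 4*a) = (a - 2)*(a + 4)*(a)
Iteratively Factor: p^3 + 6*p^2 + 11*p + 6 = (p + 2)*(p^2 + 4*p + 3) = (p + 1)*(p + 2)*(p + 3)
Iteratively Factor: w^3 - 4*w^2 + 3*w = (w)*(w^2 - 4*w + 3) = w*(w - 3)*(w - 1)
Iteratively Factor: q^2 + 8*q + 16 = (q + 4)*(q + 4)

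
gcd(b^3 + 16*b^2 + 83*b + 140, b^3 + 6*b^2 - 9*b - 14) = b + 7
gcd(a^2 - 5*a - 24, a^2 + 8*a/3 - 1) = a + 3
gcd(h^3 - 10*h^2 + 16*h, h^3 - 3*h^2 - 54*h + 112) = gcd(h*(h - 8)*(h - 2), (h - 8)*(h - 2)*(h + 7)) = h^2 - 10*h + 16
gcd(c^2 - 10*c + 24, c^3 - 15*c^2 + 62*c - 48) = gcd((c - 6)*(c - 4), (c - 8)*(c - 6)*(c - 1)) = c - 6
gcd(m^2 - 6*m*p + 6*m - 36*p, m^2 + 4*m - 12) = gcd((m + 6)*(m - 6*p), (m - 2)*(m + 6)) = m + 6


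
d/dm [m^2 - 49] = 2*m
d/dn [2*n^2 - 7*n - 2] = 4*n - 7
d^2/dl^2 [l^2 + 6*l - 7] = 2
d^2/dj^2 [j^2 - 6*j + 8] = 2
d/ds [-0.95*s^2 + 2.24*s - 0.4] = 2.24 - 1.9*s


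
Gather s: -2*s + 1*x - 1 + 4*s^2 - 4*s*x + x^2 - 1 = 4*s^2 + s*(-4*x - 2) + x^2 + x - 2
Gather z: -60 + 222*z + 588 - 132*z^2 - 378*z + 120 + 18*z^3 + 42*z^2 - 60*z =18*z^3 - 90*z^2 - 216*z + 648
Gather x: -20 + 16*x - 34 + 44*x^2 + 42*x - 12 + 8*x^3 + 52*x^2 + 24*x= 8*x^3 + 96*x^2 + 82*x - 66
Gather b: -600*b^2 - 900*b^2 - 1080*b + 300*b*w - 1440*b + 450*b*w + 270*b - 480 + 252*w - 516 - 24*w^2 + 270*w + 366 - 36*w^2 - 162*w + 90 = -1500*b^2 + b*(750*w - 2250) - 60*w^2 + 360*w - 540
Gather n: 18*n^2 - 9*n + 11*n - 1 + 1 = 18*n^2 + 2*n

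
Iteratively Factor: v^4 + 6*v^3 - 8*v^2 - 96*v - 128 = (v + 2)*(v^3 + 4*v^2 - 16*v - 64) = (v + 2)*(v + 4)*(v^2 - 16) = (v + 2)*(v + 4)^2*(v - 4)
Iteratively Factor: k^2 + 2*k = (k)*(k + 2)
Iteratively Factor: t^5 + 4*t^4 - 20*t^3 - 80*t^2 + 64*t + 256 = (t - 2)*(t^4 + 6*t^3 - 8*t^2 - 96*t - 128) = (t - 2)*(t + 4)*(t^3 + 2*t^2 - 16*t - 32) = (t - 2)*(t + 4)^2*(t^2 - 2*t - 8) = (t - 4)*(t - 2)*(t + 4)^2*(t + 2)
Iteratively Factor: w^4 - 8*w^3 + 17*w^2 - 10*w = (w - 1)*(w^3 - 7*w^2 + 10*w) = (w - 5)*(w - 1)*(w^2 - 2*w) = (w - 5)*(w - 2)*(w - 1)*(w)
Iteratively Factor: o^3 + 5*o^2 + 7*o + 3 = (o + 1)*(o^2 + 4*o + 3) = (o + 1)*(o + 3)*(o + 1)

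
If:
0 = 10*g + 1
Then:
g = -1/10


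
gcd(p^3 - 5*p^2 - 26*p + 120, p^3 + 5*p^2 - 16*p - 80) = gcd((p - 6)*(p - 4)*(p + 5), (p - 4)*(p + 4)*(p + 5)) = p^2 + p - 20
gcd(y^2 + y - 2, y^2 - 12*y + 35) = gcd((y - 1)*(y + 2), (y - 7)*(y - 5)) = 1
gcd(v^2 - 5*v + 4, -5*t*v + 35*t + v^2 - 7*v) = 1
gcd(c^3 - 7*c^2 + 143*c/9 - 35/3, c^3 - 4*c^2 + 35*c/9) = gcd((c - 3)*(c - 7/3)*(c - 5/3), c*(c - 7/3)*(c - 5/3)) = c^2 - 4*c + 35/9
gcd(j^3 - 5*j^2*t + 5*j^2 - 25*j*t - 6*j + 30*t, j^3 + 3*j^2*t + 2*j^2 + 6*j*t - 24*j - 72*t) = j + 6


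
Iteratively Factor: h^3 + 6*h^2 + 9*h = (h + 3)*(h^2 + 3*h) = (h + 3)^2*(h)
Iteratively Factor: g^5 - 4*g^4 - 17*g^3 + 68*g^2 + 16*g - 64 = (g + 4)*(g^4 - 8*g^3 + 15*g^2 + 8*g - 16) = (g + 1)*(g + 4)*(g^3 - 9*g^2 + 24*g - 16) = (g - 4)*(g + 1)*(g + 4)*(g^2 - 5*g + 4) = (g - 4)*(g - 1)*(g + 1)*(g + 4)*(g - 4)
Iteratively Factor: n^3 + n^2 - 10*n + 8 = (n - 2)*(n^2 + 3*n - 4) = (n - 2)*(n - 1)*(n + 4)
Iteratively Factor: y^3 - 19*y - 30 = (y - 5)*(y^2 + 5*y + 6) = (y - 5)*(y + 3)*(y + 2)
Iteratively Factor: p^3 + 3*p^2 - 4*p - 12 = (p + 2)*(p^2 + p - 6) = (p - 2)*(p + 2)*(p + 3)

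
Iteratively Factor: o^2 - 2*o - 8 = (o - 4)*(o + 2)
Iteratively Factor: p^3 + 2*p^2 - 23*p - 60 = (p - 5)*(p^2 + 7*p + 12) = (p - 5)*(p + 3)*(p + 4)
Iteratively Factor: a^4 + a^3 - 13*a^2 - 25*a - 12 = (a + 3)*(a^3 - 2*a^2 - 7*a - 4) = (a - 4)*(a + 3)*(a^2 + 2*a + 1) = (a - 4)*(a + 1)*(a + 3)*(a + 1)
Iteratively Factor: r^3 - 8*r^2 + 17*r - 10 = (r - 5)*(r^2 - 3*r + 2) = (r - 5)*(r - 1)*(r - 2)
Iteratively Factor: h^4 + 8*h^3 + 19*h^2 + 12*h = (h + 4)*(h^3 + 4*h^2 + 3*h) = (h + 3)*(h + 4)*(h^2 + h) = (h + 1)*(h + 3)*(h + 4)*(h)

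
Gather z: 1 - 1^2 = 0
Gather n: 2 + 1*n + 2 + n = 2*n + 4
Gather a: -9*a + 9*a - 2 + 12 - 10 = 0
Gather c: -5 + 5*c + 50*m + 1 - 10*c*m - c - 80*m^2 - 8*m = c*(4 - 10*m) - 80*m^2 + 42*m - 4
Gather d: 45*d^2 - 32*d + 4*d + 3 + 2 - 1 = 45*d^2 - 28*d + 4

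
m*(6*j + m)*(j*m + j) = 6*j^2*m^2 + 6*j^2*m + j*m^3 + j*m^2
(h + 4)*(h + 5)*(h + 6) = h^3 + 15*h^2 + 74*h + 120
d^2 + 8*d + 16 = (d + 4)^2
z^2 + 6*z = z*(z + 6)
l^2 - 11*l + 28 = (l - 7)*(l - 4)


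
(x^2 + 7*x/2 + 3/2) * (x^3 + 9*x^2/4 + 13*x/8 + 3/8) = x^5 + 23*x^4/4 + 11*x^3 + 151*x^2/16 + 15*x/4 + 9/16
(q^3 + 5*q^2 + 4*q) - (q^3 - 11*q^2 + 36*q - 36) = 16*q^2 - 32*q + 36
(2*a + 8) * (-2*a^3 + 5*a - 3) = -4*a^4 - 16*a^3 + 10*a^2 + 34*a - 24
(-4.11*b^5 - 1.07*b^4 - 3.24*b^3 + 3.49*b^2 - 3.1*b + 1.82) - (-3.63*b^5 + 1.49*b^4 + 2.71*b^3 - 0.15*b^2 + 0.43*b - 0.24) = -0.48*b^5 - 2.56*b^4 - 5.95*b^3 + 3.64*b^2 - 3.53*b + 2.06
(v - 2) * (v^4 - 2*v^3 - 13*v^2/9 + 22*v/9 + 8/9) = v^5 - 4*v^4 + 23*v^3/9 + 16*v^2/3 - 4*v - 16/9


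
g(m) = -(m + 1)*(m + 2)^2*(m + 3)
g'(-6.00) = 248.00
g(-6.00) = -240.00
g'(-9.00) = 1358.00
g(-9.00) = -2352.00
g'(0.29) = -43.46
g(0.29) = -22.26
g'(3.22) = -558.51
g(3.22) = -715.23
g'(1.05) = -107.39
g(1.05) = -77.23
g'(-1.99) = 0.02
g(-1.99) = 0.00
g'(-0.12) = -22.82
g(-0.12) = -8.96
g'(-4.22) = 39.32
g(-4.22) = -19.36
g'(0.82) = -84.06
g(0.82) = -55.29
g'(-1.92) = 0.16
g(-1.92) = 0.01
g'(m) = -(m + 1)*(m + 2)^2 - (m + 1)*(m + 3)*(2*m + 4) - (m + 2)^2*(m + 3) = -4*m^3 - 24*m^2 - 46*m - 28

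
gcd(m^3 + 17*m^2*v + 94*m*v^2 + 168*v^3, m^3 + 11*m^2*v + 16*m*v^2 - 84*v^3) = m^2 + 13*m*v + 42*v^2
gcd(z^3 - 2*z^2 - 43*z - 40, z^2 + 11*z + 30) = z + 5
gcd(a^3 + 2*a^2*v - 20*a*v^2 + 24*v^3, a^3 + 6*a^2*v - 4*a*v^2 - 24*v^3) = -a^2 - 4*a*v + 12*v^2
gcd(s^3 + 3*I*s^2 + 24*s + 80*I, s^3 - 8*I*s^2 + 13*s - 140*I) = s^2 - I*s + 20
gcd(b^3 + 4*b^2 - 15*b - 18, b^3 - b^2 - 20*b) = 1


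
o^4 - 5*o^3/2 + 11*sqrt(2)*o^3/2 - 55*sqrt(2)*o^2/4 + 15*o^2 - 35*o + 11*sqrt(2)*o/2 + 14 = (o - 2)*(o - 1/2)*(o + 2*sqrt(2))*(o + 7*sqrt(2)/2)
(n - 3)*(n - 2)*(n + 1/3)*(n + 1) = n^4 - 11*n^3/3 - n^2/3 + 19*n/3 + 2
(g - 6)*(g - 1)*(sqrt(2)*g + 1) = sqrt(2)*g^3 - 7*sqrt(2)*g^2 + g^2 - 7*g + 6*sqrt(2)*g + 6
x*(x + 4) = x^2 + 4*x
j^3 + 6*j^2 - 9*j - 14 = (j - 2)*(j + 1)*(j + 7)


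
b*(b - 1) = b^2 - b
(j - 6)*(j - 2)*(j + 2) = j^3 - 6*j^2 - 4*j + 24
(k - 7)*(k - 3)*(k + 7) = k^3 - 3*k^2 - 49*k + 147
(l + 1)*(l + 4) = l^2 + 5*l + 4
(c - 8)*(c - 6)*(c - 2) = c^3 - 16*c^2 + 76*c - 96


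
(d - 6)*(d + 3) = d^2 - 3*d - 18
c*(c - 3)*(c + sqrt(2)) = c^3 - 3*c^2 + sqrt(2)*c^2 - 3*sqrt(2)*c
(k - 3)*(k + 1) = k^2 - 2*k - 3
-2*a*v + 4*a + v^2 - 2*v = (-2*a + v)*(v - 2)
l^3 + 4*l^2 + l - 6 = (l - 1)*(l + 2)*(l + 3)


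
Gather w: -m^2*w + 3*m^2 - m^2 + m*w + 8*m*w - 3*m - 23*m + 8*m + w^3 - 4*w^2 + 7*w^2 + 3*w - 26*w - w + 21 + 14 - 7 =2*m^2 - 18*m + w^3 + 3*w^2 + w*(-m^2 + 9*m - 24) + 28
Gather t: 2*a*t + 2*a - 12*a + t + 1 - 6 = -10*a + t*(2*a + 1) - 5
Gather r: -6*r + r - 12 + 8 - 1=-5*r - 5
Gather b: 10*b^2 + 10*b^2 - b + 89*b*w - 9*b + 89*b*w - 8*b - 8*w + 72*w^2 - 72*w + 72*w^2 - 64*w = 20*b^2 + b*(178*w - 18) + 144*w^2 - 144*w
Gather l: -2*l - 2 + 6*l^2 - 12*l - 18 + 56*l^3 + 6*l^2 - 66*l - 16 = 56*l^3 + 12*l^2 - 80*l - 36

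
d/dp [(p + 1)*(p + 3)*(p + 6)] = 3*p^2 + 20*p + 27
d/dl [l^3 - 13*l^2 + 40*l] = 3*l^2 - 26*l + 40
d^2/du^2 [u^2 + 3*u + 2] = 2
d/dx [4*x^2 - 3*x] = 8*x - 3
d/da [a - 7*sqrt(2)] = 1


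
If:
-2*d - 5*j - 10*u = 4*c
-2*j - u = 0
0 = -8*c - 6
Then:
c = -3/4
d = 3/2 - 15*u/4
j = -u/2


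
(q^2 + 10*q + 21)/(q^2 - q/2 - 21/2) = 2*(q + 7)/(2*q - 7)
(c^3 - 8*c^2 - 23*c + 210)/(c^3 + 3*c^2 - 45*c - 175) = (c - 6)/(c + 5)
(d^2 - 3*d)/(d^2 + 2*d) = (d - 3)/(d + 2)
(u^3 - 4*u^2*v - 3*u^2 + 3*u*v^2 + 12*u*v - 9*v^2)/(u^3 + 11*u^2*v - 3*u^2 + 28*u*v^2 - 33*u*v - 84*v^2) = (u^2 - 4*u*v + 3*v^2)/(u^2 + 11*u*v + 28*v^2)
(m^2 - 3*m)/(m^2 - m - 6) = m/(m + 2)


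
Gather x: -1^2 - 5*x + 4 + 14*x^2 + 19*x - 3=14*x^2 + 14*x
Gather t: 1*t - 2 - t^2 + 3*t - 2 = -t^2 + 4*t - 4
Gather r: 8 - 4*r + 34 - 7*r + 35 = 77 - 11*r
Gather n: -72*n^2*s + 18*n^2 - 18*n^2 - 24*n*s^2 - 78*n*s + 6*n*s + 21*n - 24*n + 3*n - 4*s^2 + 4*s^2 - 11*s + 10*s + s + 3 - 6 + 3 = -72*n^2*s + n*(-24*s^2 - 72*s)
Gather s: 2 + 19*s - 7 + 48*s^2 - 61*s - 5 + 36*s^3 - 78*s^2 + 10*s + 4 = 36*s^3 - 30*s^2 - 32*s - 6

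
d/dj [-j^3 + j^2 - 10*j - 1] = -3*j^2 + 2*j - 10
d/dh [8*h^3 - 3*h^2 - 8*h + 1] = 24*h^2 - 6*h - 8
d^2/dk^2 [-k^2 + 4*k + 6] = -2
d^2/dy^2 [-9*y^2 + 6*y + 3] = -18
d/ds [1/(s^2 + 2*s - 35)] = 2*(-s - 1)/(s^2 + 2*s - 35)^2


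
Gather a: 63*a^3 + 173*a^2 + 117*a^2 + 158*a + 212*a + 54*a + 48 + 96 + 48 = 63*a^3 + 290*a^2 + 424*a + 192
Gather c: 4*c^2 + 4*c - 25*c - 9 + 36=4*c^2 - 21*c + 27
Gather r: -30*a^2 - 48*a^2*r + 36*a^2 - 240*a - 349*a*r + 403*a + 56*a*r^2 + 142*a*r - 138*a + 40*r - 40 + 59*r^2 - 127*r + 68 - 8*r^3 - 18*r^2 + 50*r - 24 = 6*a^2 + 25*a - 8*r^3 + r^2*(56*a + 41) + r*(-48*a^2 - 207*a - 37) + 4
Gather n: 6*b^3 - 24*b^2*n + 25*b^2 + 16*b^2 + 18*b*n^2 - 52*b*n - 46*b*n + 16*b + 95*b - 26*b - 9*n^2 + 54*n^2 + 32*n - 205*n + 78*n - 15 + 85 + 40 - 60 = 6*b^3 + 41*b^2 + 85*b + n^2*(18*b + 45) + n*(-24*b^2 - 98*b - 95) + 50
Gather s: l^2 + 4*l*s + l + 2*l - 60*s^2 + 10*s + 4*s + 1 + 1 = l^2 + 3*l - 60*s^2 + s*(4*l + 14) + 2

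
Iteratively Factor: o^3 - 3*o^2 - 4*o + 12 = (o - 3)*(o^2 - 4) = (o - 3)*(o + 2)*(o - 2)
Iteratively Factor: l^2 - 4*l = (l - 4)*(l)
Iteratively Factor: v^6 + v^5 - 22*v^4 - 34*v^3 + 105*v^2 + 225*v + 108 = (v + 3)*(v^5 - 2*v^4 - 16*v^3 + 14*v^2 + 63*v + 36) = (v + 1)*(v + 3)*(v^4 - 3*v^3 - 13*v^2 + 27*v + 36) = (v + 1)*(v + 3)^2*(v^3 - 6*v^2 + 5*v + 12) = (v - 4)*(v + 1)*(v + 3)^2*(v^2 - 2*v - 3) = (v - 4)*(v - 3)*(v + 1)*(v + 3)^2*(v + 1)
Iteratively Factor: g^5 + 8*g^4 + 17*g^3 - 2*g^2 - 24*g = (g - 1)*(g^4 + 9*g^3 + 26*g^2 + 24*g) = (g - 1)*(g + 4)*(g^3 + 5*g^2 + 6*g) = g*(g - 1)*(g + 4)*(g^2 + 5*g + 6) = g*(g - 1)*(g + 3)*(g + 4)*(g + 2)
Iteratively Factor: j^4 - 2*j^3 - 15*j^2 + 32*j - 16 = (j - 1)*(j^3 - j^2 - 16*j + 16) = (j - 1)*(j + 4)*(j^2 - 5*j + 4) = (j - 4)*(j - 1)*(j + 4)*(j - 1)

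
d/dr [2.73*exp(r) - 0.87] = 2.73*exp(r)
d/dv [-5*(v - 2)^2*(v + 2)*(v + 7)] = -20*v^3 - 75*v^2 + 180*v + 100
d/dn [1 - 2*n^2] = -4*n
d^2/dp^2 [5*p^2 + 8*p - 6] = 10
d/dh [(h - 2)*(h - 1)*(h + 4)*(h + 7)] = 4*h^3 + 24*h^2 - 6*h - 62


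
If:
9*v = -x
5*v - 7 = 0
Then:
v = 7/5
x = -63/5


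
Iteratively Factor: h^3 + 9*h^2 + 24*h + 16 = (h + 1)*(h^2 + 8*h + 16) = (h + 1)*(h + 4)*(h + 4)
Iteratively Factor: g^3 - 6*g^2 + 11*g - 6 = (g - 3)*(g^2 - 3*g + 2) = (g - 3)*(g - 2)*(g - 1)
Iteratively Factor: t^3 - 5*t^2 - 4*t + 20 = (t + 2)*(t^2 - 7*t + 10) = (t - 2)*(t + 2)*(t - 5)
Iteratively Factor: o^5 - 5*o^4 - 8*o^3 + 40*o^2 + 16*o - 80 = (o - 2)*(o^4 - 3*o^3 - 14*o^2 + 12*o + 40) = (o - 2)^2*(o^3 - o^2 - 16*o - 20) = (o - 2)^2*(o + 2)*(o^2 - 3*o - 10) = (o - 5)*(o - 2)^2*(o + 2)*(o + 2)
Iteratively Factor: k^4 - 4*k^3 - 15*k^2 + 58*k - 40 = (k - 5)*(k^3 + k^2 - 10*k + 8) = (k - 5)*(k - 1)*(k^2 + 2*k - 8) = (k - 5)*(k - 1)*(k + 4)*(k - 2)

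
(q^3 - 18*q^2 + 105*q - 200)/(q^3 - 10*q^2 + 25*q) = (q - 8)/q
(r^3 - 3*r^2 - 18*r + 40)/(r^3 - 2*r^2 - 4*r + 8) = (r^2 - r - 20)/(r^2 - 4)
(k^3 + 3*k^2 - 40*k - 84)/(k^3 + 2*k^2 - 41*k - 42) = (k + 2)/(k + 1)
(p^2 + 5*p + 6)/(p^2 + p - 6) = (p + 2)/(p - 2)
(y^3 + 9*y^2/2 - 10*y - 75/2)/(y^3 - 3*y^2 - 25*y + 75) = (y + 5/2)/(y - 5)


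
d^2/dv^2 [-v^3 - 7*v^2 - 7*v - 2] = -6*v - 14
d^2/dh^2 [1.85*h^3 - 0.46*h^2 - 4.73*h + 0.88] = 11.1*h - 0.92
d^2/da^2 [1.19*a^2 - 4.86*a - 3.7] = 2.38000000000000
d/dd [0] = 0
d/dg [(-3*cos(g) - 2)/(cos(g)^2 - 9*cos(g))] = (-3*sin(g) + 18*sin(g)/cos(g)^2 - 4*tan(g))/(cos(g) - 9)^2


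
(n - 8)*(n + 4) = n^2 - 4*n - 32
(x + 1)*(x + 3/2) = x^2 + 5*x/2 + 3/2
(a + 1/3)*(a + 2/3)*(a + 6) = a^3 + 7*a^2 + 56*a/9 + 4/3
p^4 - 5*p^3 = p^3*(p - 5)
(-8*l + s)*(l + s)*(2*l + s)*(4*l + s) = -64*l^4 - 104*l^3*s - 42*l^2*s^2 - l*s^3 + s^4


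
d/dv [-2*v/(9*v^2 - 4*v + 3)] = 6*(3*v^2 - 1)/(81*v^4 - 72*v^3 + 70*v^2 - 24*v + 9)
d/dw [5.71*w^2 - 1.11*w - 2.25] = 11.42*w - 1.11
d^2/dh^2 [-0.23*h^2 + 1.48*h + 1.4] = -0.460000000000000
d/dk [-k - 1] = -1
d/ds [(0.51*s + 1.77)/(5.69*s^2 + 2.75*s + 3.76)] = (2.9019*s^2 + 1.4025*s - (0.51*s + 1.77)*(11.38*s + 2.75) + 1.9176)/(5.69*s^2 + 2.75*s + 3.76)^2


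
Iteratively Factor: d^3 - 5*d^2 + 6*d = (d)*(d^2 - 5*d + 6) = d*(d - 3)*(d - 2)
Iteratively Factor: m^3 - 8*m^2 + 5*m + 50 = (m + 2)*(m^2 - 10*m + 25) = (m - 5)*(m + 2)*(m - 5)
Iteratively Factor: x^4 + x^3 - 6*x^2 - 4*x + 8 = (x - 2)*(x^3 + 3*x^2 - 4) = (x - 2)*(x + 2)*(x^2 + x - 2) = (x - 2)*(x + 2)^2*(x - 1)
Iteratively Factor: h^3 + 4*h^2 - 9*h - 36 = (h + 3)*(h^2 + h - 12) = (h + 3)*(h + 4)*(h - 3)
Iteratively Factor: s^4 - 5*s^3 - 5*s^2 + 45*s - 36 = (s + 3)*(s^3 - 8*s^2 + 19*s - 12) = (s - 1)*(s + 3)*(s^2 - 7*s + 12) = (s - 3)*(s - 1)*(s + 3)*(s - 4)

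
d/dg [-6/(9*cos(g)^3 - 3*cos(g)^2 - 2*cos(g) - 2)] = 6*(-27*cos(g)^2 + 6*cos(g) + 2)*sin(g)/(-9*cos(g)^3 + 3*cos(g)^2 + 2*cos(g) + 2)^2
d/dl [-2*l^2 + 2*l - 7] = 2 - 4*l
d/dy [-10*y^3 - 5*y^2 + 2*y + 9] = -30*y^2 - 10*y + 2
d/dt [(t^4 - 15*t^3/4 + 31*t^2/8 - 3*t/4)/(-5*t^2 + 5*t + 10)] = (-16*t^3 - 10*t^2 + 28*t - 3)/(40*(t^2 + 2*t + 1))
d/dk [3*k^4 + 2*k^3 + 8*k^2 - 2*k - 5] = 12*k^3 + 6*k^2 + 16*k - 2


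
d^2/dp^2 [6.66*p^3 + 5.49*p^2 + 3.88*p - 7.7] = 39.96*p + 10.98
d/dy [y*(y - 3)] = 2*y - 3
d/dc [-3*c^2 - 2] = -6*c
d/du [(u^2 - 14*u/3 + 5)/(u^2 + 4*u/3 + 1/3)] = 2*(27*u^2 - 42*u - 37)/(9*u^4 + 24*u^3 + 22*u^2 + 8*u + 1)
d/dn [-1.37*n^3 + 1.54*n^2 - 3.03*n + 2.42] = -4.11*n^2 + 3.08*n - 3.03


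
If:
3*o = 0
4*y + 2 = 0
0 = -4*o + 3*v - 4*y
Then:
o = 0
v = -2/3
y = -1/2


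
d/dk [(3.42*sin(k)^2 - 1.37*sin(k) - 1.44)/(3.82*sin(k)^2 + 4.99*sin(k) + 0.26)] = (22.2992*sin(k)^2 + 12.78*sin(k) + 6.8294)*cos(k)/(14.5924*sin(k)^4 + 38.1236*sin(k)^3 + 26.8865*sin(k)^2 + 2.5948*sin(k) + 0.0676)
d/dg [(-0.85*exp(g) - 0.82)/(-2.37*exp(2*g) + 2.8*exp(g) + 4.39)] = (-(0.85*exp(g) + 0.82)*(4.74*exp(g) - 2.8) + 2.0145*exp(2*g) - 2.38*exp(g) - 3.7315)*exp(g)/(-2.37*exp(2*g) + 2.8*exp(g) + 4.39)^2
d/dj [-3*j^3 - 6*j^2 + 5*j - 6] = -9*j^2 - 12*j + 5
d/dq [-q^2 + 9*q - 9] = 9 - 2*q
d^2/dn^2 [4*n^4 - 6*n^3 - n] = 12*n*(4*n - 3)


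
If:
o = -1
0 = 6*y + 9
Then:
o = -1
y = -3/2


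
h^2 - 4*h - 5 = (h - 5)*(h + 1)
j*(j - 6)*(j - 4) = j^3 - 10*j^2 + 24*j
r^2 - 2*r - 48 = (r - 8)*(r + 6)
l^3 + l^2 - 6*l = l*(l - 2)*(l + 3)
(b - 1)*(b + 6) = b^2 + 5*b - 6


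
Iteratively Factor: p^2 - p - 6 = (p + 2)*(p - 3)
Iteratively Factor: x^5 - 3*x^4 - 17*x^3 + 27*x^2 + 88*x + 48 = (x + 1)*(x^4 - 4*x^3 - 13*x^2 + 40*x + 48) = (x + 1)^2*(x^3 - 5*x^2 - 8*x + 48) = (x - 4)*(x + 1)^2*(x^2 - x - 12) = (x - 4)^2*(x + 1)^2*(x + 3)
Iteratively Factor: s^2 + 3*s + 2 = (s + 1)*(s + 2)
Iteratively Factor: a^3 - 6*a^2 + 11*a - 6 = (a - 2)*(a^2 - 4*a + 3) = (a - 2)*(a - 1)*(a - 3)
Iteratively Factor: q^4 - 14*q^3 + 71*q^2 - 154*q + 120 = (q - 5)*(q^3 - 9*q^2 + 26*q - 24) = (q - 5)*(q - 3)*(q^2 - 6*q + 8) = (q - 5)*(q - 4)*(q - 3)*(q - 2)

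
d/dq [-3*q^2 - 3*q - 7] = -6*q - 3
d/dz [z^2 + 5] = 2*z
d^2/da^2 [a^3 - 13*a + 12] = 6*a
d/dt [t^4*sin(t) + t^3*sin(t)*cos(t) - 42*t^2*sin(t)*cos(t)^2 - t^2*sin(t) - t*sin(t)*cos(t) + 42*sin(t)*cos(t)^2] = t^4*cos(t) + 4*t^3*sin(t) + t^3*cos(2*t) + 3*t^2*sin(2*t)/2 - 23*t^2*cos(t)/2 - 63*t^2*cos(3*t)/2 - 23*t*sin(t) - 21*t*sin(3*t) - t*cos(2*t) - sin(2*t)/2 + 21*cos(t)/2 + 63*cos(3*t)/2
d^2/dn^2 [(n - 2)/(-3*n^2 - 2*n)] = 2*(-9*n^3 + 54*n^2 + 36*n + 8)/(n^3*(27*n^3 + 54*n^2 + 36*n + 8))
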